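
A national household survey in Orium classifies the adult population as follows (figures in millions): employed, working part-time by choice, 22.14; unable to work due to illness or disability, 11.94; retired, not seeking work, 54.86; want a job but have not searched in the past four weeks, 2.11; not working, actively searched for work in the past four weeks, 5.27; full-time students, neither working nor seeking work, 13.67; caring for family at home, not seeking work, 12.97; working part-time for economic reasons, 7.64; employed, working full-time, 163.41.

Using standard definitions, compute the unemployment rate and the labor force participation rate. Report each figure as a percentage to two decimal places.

Employed = 22.14 + 7.64 + 163.41 = 193.19 million (anyone who worked, including part-time for economic reasons, counts as employed).
Unemployed = 5.27 million.
Labor force = 193.19 + 5.27 = 198.46 million.
Not in labor force = 11.94 + 54.86 + 2.11 + 13.67 + 12.97 = 95.55 million (those not working and not actively searching are outside the labor force — including those who want a job but have given up searching).
Civilian working-age population = 198.46 + 95.55 = 294.01 million.
Unemployment rate = 5.27 / 198.46 = 2.66%.
Labor force participation rate = 198.46 / 294.01 = 67.50%.

Unemployment rate ≈ 2.66%; labor force participation rate ≈ 67.50%.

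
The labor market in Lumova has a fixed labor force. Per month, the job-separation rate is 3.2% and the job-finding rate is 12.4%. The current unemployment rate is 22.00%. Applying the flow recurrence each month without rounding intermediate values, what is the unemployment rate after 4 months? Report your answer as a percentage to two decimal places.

Unemployment rate after four months ≈ 21.27%.

With a fixed labor force, u_{t+1} = u_t + s·(1−u_t) − f·u_t = u_t·(1−s−f) + s.
Here 1−s−f = 0.844 and s = 0.032.
u_1 = 0.220000 × 0.844 + 0.032 = 0.217680.
u_2 = 0.217680 × 0.844 + 0.032 = 0.215722.
u_3 = 0.215722 × 0.844 + 0.032 = 0.214069.
u_4 = 0.214069 × 0.844 + 0.032 = 0.212674.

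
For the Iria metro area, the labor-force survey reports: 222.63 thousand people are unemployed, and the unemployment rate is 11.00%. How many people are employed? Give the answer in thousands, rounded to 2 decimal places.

About 1,801.28 thousand are employed.

Labor force = U / u = 222.63 / 0.1100 ≈ 2,023.91 thousand.
Employed = labor force − unemployed = 2,023.91 − 222.63 = 1,801.28 thousand.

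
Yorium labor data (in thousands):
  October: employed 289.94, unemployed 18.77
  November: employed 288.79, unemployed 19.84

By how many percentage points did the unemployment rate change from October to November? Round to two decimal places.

October: labor force = 289.94 + 18.77 = 308.71; u = 18.77/308.71 = 6.08%.
November: labor force = 288.79 + 19.84 = 308.63; u = 19.84/308.63 = 6.43%.
Change = 6.43% − 6.08% = +0.35 pp.

The unemployment rate changed by +0.35 percentage points.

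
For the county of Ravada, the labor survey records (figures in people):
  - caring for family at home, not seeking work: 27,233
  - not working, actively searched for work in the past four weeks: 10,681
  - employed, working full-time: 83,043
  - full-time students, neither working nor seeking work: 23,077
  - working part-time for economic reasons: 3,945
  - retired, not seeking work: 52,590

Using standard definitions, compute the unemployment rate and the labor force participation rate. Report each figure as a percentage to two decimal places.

Employed = 83,043 + 3,945 = 86,988 (anyone who worked, including part-time for economic reasons, counts as employed).
Unemployed = 10,681.
Labor force = 86,988 + 10,681 = 97,669.
Not in labor force = 27,233 + 23,077 + 52,590 = 102,900 (those not working and not actively searching are outside the labor force).
Civilian working-age population = 97,669 + 102,900 = 200,569.
Unemployment rate = 10,681 / 97,669 = 10.94%.
Labor force participation rate = 97,669 / 200,569 = 48.70%.

Unemployment rate ≈ 10.94%; labor force participation rate ≈ 48.70%.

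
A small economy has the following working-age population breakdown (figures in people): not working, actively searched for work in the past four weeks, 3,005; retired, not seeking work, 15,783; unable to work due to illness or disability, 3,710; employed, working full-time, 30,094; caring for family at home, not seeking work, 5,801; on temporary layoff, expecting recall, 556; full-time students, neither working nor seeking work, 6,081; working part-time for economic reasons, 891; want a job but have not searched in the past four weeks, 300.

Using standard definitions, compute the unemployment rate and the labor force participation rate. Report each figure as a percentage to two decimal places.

Employed = 30,094 + 891 = 30,985 (anyone who worked, including part-time for economic reasons, counts as employed).
Unemployed = 3,005 + 556 = 3,561 (jobless and actively searching, or on temporary layoff).
Labor force = 30,985 + 3,561 = 34,546.
Not in labor force = 15,783 + 3,710 + 5,801 + 6,081 + 300 = 31,675 (those not working and not actively searching are outside the labor force — including those who want a job but have given up searching).
Civilian working-age population = 34,546 + 31,675 = 66,221.
Unemployment rate = 3,561 / 34,546 = 10.31%.
Labor force participation rate = 34,546 / 66,221 = 52.17%.

Unemployment rate ≈ 10.31%; labor force participation rate ≈ 52.17%.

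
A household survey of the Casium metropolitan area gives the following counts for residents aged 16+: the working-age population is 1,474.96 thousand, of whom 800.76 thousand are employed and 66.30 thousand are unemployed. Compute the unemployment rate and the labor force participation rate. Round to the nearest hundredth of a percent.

Unemployment rate ≈ 7.65%; labor force participation rate ≈ 58.79%.

Labor force = employed + unemployed = 800.76 + 66.30 = 867.06 thousand.
Unemployment rate = 66.30 / 867.06 = 7.65%.
Labor force participation rate = 867.06 / 1,474.96 = 58.79%.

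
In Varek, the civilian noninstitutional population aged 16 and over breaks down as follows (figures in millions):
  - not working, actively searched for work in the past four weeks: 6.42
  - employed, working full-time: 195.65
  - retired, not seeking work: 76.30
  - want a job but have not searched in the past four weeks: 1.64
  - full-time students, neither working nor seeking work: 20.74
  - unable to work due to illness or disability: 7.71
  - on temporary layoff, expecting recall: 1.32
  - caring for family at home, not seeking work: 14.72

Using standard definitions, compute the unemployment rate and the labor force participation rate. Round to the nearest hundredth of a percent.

Unemployment rate ≈ 3.81%; labor force participation rate ≈ 62.68%.

Employed = 195.65 million.
Unemployed = 6.42 + 1.32 = 7.74 million (jobless and actively searching, or on temporary layoff).
Labor force = 195.65 + 7.74 = 203.39 million.
Not in labor force = 76.30 + 1.64 + 20.74 + 7.71 + 14.72 = 121.11 million (those not working and not actively searching are outside the labor force — including those who want a job but have given up searching).
Civilian working-age population = 203.39 + 121.11 = 324.50 million.
Unemployment rate = 7.74 / 203.39 = 3.81%.
Labor force participation rate = 203.39 / 324.50 = 62.68%.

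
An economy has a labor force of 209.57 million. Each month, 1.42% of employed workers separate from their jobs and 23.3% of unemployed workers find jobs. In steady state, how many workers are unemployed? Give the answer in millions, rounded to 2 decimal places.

About 12.04 million are unemployed in steady state.

Steady-state unemployment rate u* = s/(s+f) = 1.42/(1.42+23.3) = 0.057443.
Unemployed = u* × labor force = 0.057443 × 209.57 ≈ 12.04 million.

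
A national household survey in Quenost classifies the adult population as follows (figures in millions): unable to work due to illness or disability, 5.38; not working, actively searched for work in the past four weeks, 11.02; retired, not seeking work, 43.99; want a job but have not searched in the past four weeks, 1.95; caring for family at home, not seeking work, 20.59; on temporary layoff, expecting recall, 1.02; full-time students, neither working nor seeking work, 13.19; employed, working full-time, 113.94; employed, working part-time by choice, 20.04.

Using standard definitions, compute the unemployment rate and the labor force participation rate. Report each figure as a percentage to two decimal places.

Employed = 113.94 + 20.04 = 133.98 million.
Unemployed = 11.02 + 1.02 = 12.04 million (jobless and actively searching, or on temporary layoff).
Labor force = 133.98 + 12.04 = 146.02 million.
Not in labor force = 5.38 + 43.99 + 1.95 + 20.59 + 13.19 = 85.10 million (those not working and not actively searching are outside the labor force — including those who want a job but have given up searching).
Civilian working-age population = 146.02 + 85.10 = 231.12 million.
Unemployment rate = 12.04 / 146.02 = 8.25%.
Labor force participation rate = 146.02 / 231.12 = 63.18%.

Unemployment rate ≈ 8.25%; labor force participation rate ≈ 63.18%.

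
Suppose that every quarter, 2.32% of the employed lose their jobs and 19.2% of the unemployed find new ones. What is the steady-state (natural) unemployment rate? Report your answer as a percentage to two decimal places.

Steady-state unemployment rate ≈ 10.78%.

At steady state the flows balance: s·E = f·U, so U/(E+U) = s/(s+f).
u* = 2.32 / (2.32 + 19.2) = 2.32 / 21.52 = 10.78%.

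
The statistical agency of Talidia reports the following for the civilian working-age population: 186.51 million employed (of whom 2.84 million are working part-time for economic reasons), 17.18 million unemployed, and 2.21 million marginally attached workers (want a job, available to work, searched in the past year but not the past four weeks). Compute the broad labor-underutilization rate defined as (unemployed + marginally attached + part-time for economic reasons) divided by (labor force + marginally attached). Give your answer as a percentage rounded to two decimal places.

Broad underutilization rate ≈ 10.80%.

Labor force = 186.51 + 17.18 = 203.69 million.
Numerator = 17.18 + 2.21 + 2.84 = 22.23 million.
Denominator = 203.69 + 2.21 = 205.90 million.
Broad rate = 22.23 / 205.90 = 10.80%.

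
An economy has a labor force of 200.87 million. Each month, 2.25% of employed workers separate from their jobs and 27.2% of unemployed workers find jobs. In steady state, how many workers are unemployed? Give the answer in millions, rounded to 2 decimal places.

About 15.35 million are unemployed in steady state.

Steady-state unemployment rate u* = s/(s+f) = 2.25/(2.25+27.2) = 0.076401.
Unemployed = u* × labor force = 0.076401 × 200.87 ≈ 15.35 million.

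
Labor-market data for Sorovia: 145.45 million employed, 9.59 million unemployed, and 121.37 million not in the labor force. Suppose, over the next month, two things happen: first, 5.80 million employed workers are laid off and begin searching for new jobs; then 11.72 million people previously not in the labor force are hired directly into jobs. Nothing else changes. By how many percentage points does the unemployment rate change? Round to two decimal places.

Initially, labor force = 145.45 + 9.59 = 155.04 million, so u = 9.59/155.04 = 6.19%.
After the first change, employed falls and unemployed rises by 5.80; labor force unchanged → E = 139.65, U = 15.39, labor force = 155.04 million.
After the second change, employed and labor force both rise by 11.72; unemployed unchanged → E = 151.37, U = 15.39, labor force = 166.76 million.
New unemployment rate = 15.39 / 166.76 = 9.23%.
Change = 9.23% − 6.19% = +3.04 percentage points.

The unemployment rate changes by +3.04 percentage points.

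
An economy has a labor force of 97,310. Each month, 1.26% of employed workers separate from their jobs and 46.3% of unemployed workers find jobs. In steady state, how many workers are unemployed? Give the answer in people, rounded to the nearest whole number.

About 2,578 are unemployed in steady state.

Steady-state unemployment rate u* = s/(s+f) = 1.26/(1.26+46.3) = 0.026493.
Unemployed = u* × labor force = 0.026493 × 97,310 ≈ 2,578.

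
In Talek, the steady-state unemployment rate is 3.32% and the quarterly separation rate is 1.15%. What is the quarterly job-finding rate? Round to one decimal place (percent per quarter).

Job-finding rate ≈ 33.5% per quarter.

From u* = s/(s+f): f = s·(1−u)/u.
f = 1.15 × (1 − 0.0332) / 0.0332 = 1.1118 / 0.0332 ≈ 33.5% per quarter.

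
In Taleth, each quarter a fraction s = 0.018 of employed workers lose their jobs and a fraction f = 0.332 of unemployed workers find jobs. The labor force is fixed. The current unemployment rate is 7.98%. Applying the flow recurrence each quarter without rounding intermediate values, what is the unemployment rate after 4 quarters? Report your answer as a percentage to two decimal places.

Unemployment rate after four quarters ≈ 5.65%.

With a fixed labor force, u_{t+1} = u_t + s·(1−u_t) − f·u_t = u_t·(1−s−f) + s.
Here 1−s−f = 0.650 and s = 0.018.
u_1 = 0.079800 × 0.650 + 0.018 = 0.069870.
u_2 = 0.069870 × 0.650 + 0.018 = 0.063415.
u_3 = 0.063415 × 0.650 + 0.018 = 0.059220.
u_4 = 0.059220 × 0.650 + 0.018 = 0.056493.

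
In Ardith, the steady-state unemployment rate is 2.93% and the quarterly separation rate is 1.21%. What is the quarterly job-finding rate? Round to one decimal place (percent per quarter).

Job-finding rate ≈ 40.1% per quarter.

From u* = s/(s+f): f = s·(1−u)/u.
f = 1.21 × (1 − 0.0293) / 0.0293 = 1.1745 / 0.0293 ≈ 40.1% per quarter.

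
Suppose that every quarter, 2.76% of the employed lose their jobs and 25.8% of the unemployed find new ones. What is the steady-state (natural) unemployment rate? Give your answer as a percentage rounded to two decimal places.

At steady state the flows balance: s·E = f·U, so U/(E+U) = s/(s+f).
u* = 2.76 / (2.76 + 25.8) = 2.76 / 28.56 = 9.66%.

Steady-state unemployment rate ≈ 9.66%.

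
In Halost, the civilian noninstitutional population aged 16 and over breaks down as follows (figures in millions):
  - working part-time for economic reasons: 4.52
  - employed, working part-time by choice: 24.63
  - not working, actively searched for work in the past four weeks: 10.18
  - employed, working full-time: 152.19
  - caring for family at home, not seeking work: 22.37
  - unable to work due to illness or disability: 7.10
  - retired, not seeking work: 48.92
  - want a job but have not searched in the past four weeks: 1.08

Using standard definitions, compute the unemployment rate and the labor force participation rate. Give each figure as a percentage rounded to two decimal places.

Employed = 4.52 + 24.63 + 152.19 = 181.34 million (anyone who worked, including part-time for economic reasons, counts as employed).
Unemployed = 10.18 million.
Labor force = 181.34 + 10.18 = 191.52 million.
Not in labor force = 22.37 + 7.10 + 48.92 + 1.08 = 79.47 million (those not working and not actively searching are outside the labor force — including those who want a job but have given up searching).
Civilian working-age population = 191.52 + 79.47 = 270.99 million.
Unemployment rate = 10.18 / 191.52 = 5.32%.
Labor force participation rate = 191.52 / 270.99 = 70.67%.

Unemployment rate ≈ 5.32%; labor force participation rate ≈ 70.67%.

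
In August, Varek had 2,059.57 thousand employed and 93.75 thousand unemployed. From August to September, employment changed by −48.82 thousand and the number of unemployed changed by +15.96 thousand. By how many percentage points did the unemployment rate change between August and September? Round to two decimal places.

August: labor force = 2,059.57 + 93.75 = 2,153.32; u = 93.75/2,153.32 = 4.35%.
September: labor force = 2,010.75 + 109.71 = 2,120.46; u = 109.71/2,120.46 = 5.17%.
Change = 5.17% − 4.35% = +0.82 pp.

The unemployment rate changed by +0.82 percentage points.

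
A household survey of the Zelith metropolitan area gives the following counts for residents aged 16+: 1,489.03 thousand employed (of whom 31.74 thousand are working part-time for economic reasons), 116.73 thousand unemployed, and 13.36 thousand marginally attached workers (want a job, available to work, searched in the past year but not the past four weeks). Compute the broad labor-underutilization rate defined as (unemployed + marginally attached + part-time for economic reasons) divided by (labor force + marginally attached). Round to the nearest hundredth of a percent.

Labor force = 1,489.03 + 116.73 = 1,605.76 thousand.
Numerator = 116.73 + 13.36 + 31.74 = 161.83 thousand.
Denominator = 1,605.76 + 13.36 = 1,619.12 thousand.
Broad rate = 161.83 / 1,619.12 = 9.99%.

Broad underutilization rate ≈ 9.99%.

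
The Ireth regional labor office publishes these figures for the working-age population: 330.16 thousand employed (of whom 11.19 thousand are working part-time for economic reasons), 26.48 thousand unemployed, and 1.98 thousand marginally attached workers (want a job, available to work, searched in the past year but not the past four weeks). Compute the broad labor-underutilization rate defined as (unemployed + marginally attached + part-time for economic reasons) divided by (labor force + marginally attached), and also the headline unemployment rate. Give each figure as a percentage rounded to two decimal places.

Broad underutilization rate ≈ 11.06%; headline unemployment rate ≈ 7.42%.

Labor force = 330.16 + 26.48 = 356.64 thousand.
Numerator = 26.48 + 1.98 + 11.19 = 39.65 thousand.
Denominator = 356.64 + 1.98 = 358.62 thousand.
Broad rate = 39.65 / 358.62 = 11.06%.
Headline unemployment rate = 26.48 / 356.64 = 7.42%.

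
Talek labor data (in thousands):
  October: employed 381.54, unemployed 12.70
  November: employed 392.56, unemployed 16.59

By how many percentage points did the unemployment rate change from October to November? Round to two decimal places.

October: labor force = 381.54 + 12.70 = 394.24; u = 12.70/394.24 = 3.22%.
November: labor force = 392.56 + 16.59 = 409.15; u = 16.59/409.15 = 4.05%.
Change = 4.05% − 3.22% = +0.83 pp.

The unemployment rate changed by +0.83 percentage points.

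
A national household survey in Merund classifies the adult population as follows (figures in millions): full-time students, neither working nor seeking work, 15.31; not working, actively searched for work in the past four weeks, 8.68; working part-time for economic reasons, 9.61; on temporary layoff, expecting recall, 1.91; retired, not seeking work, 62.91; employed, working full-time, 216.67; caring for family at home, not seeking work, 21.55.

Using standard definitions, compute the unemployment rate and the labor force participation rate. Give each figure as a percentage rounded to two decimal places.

Employed = 9.61 + 216.67 = 226.28 million (anyone who worked, including part-time for economic reasons, counts as employed).
Unemployed = 8.68 + 1.91 = 10.59 million (jobless and actively searching, or on temporary layoff).
Labor force = 226.28 + 10.59 = 236.87 million.
Not in labor force = 15.31 + 62.91 + 21.55 = 99.77 million (those not working and not actively searching are outside the labor force).
Civilian working-age population = 236.87 + 99.77 = 336.64 million.
Unemployment rate = 10.59 / 236.87 = 4.47%.
Labor force participation rate = 236.87 / 336.64 = 70.36%.

Unemployment rate ≈ 4.47%; labor force participation rate ≈ 70.36%.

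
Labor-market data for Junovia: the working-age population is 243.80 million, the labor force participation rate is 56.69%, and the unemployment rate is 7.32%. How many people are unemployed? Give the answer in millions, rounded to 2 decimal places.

About 10.12 million are unemployed.

Labor force = 0.5669 × 243.80 = 138.21 million.
Unemployed = 0.0732 × 138.21 ≈ 10.12 million.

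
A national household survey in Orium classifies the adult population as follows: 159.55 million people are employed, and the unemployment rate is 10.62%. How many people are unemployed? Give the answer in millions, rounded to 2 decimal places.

Let U be the number unemployed. The labor force is E + U, and U/(E+U) = 0.1062.
So U = 0.1062 × 159.55 / (1 − 0.1062) = 16.9442 / 0.8938 ≈ 18.96 million.

About 18.96 million are unemployed.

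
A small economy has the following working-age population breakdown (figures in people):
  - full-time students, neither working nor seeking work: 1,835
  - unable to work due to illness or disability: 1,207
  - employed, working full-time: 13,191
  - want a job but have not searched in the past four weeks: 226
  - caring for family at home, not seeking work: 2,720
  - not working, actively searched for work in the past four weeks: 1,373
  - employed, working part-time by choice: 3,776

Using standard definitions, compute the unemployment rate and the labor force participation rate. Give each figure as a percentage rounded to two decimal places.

Unemployment rate ≈ 7.49%; labor force participation rate ≈ 75.39%.

Employed = 13,191 + 3,776 = 16,967.
Unemployed = 1,373.
Labor force = 16,967 + 1,373 = 18,340.
Not in labor force = 1,835 + 1,207 + 226 + 2,720 = 5,988 (those not working and not actively searching are outside the labor force — including those who want a job but have given up searching).
Civilian working-age population = 18,340 + 5,988 = 24,328.
Unemployment rate = 1,373 / 18,340 = 7.49%.
Labor force participation rate = 18,340 / 24,328 = 75.39%.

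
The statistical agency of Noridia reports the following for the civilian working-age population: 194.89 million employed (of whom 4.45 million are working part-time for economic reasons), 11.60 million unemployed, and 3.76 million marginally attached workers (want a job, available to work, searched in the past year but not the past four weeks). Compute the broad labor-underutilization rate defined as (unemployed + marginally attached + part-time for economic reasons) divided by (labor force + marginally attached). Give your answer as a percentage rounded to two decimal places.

Broad underutilization rate ≈ 9.42%.

Labor force = 194.89 + 11.60 = 206.49 million.
Numerator = 11.60 + 3.76 + 4.45 = 19.81 million.
Denominator = 206.49 + 3.76 = 210.25 million.
Broad rate = 19.81 / 210.25 = 9.42%.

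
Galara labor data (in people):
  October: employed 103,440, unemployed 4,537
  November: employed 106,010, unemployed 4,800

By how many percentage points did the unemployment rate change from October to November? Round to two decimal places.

The unemployment rate changed by +0.13 percentage points.

October: labor force = 103,440 + 4,537 = 107,977; u = 4,537/107,977 = 4.20%.
November: labor force = 106,010 + 4,800 = 110,810; u = 4,800/110,810 = 4.33%.
Change = 4.33% − 4.20% = +0.13 pp.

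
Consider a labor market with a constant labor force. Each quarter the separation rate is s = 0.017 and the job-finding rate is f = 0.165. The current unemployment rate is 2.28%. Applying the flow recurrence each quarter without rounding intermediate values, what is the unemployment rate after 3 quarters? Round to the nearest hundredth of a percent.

Unemployment rate after three quarters ≈ 5.48%.

With a fixed labor force, u_{t+1} = u_t + s·(1−u_t) − f·u_t = u_t·(1−s−f) + s.
Here 1−s−f = 0.818 and s = 0.017.
u_1 = 0.022800 × 0.818 + 0.017 = 0.035650.
u_2 = 0.035650 × 0.818 + 0.017 = 0.046162.
u_3 = 0.046162 × 0.818 + 0.017 = 0.054761.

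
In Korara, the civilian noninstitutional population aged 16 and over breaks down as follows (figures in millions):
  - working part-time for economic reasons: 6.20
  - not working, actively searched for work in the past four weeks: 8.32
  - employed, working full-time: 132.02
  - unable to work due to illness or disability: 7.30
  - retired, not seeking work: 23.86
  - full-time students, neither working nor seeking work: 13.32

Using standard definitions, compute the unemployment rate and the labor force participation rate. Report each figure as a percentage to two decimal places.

Employed = 6.20 + 132.02 = 138.22 million (anyone who worked, including part-time for economic reasons, counts as employed).
Unemployed = 8.32 million.
Labor force = 138.22 + 8.32 = 146.54 million.
Not in labor force = 7.30 + 23.86 + 13.32 = 44.48 million (those not working and not actively searching are outside the labor force).
Civilian working-age population = 146.54 + 44.48 = 191.02 million.
Unemployment rate = 8.32 / 146.54 = 5.68%.
Labor force participation rate = 146.54 / 191.02 = 76.71%.

Unemployment rate ≈ 5.68%; labor force participation rate ≈ 76.71%.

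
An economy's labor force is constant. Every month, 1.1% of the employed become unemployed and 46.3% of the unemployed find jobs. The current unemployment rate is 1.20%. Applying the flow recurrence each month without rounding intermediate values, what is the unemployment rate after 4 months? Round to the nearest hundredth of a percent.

Unemployment rate after four months ≈ 2.23%.

With a fixed labor force, u_{t+1} = u_t + s·(1−u_t) − f·u_t = u_t·(1−s−f) + s.
Here 1−s−f = 0.526 and s = 0.011.
u_1 = 0.012000 × 0.526 + 0.011 = 0.017312.
u_2 = 0.017312 × 0.526 + 0.011 = 0.020106.
u_3 = 0.020106 × 0.526 + 0.011 = 0.021576.
u_4 = 0.021576 × 0.526 + 0.011 = 0.022349.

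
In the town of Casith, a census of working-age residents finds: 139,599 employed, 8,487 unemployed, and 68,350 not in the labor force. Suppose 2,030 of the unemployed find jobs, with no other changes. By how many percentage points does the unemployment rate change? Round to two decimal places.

The unemployment rate changes by −1.37 percentage points.

Initially, labor force = 139,599 + 8,487 = 148,086, so u = 8,487/148,086 = 5.73%.
After the change, unemployed falls and employed rises by 2,030; labor force unchanged → E = 141,629, U = 6,457, labor force = 148,086.
New unemployment rate = 6,457 / 148,086 = 4.36%.
Change = 4.36% − 5.73% = −1.37 percentage points.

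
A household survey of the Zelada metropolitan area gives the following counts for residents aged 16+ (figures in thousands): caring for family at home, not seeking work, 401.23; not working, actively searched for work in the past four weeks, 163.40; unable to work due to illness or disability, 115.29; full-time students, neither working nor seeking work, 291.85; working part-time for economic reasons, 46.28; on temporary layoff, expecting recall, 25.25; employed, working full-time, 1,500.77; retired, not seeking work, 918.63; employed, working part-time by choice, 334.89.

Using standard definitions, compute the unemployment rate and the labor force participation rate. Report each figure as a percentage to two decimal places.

Employed = 46.28 + 1,500.77 + 334.89 = 1,881.94 thousand (anyone who worked, including part-time for economic reasons, counts as employed).
Unemployed = 163.40 + 25.25 = 188.65 thousand (jobless and actively searching, or on temporary layoff).
Labor force = 1,881.94 + 188.65 = 2,070.59 thousand.
Not in labor force = 401.23 + 115.29 + 291.85 + 918.63 = 1,727.00 thousand (those not working and not actively searching are outside the labor force).
Civilian working-age population = 2,070.59 + 1,727.00 = 3,797.59 thousand.
Unemployment rate = 188.65 / 2,070.59 = 9.11%.
Labor force participation rate = 2,070.59 / 3,797.59 = 54.52%.

Unemployment rate ≈ 9.11%; labor force participation rate ≈ 54.52%.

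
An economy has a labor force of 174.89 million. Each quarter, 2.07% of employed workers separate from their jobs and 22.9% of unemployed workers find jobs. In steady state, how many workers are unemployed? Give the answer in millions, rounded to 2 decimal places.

Steady-state unemployment rate u* = s/(s+f) = 2.07/(2.07+22.9) = 0.082899.
Unemployed = u* × labor force = 0.082899 × 174.89 ≈ 14.50 million.

About 14.50 million are unemployed in steady state.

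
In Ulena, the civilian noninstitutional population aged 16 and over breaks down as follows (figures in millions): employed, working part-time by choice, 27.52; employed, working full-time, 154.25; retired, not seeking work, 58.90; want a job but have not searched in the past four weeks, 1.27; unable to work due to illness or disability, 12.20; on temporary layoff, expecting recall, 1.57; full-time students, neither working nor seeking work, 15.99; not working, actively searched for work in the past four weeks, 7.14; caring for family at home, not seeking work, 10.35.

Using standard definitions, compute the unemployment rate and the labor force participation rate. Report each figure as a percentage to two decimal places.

Employed = 27.52 + 154.25 = 181.77 million.
Unemployed = 1.57 + 7.14 = 8.71 million (jobless and actively searching, or on temporary layoff).
Labor force = 181.77 + 8.71 = 190.48 million.
Not in labor force = 58.90 + 1.27 + 12.20 + 15.99 + 10.35 = 98.71 million (those not working and not actively searching are outside the labor force — including those who want a job but have given up searching).
Civilian working-age population = 190.48 + 98.71 = 289.19 million.
Unemployment rate = 8.71 / 190.48 = 4.57%.
Labor force participation rate = 190.48 / 289.19 = 65.87%.

Unemployment rate ≈ 4.57%; labor force participation rate ≈ 65.87%.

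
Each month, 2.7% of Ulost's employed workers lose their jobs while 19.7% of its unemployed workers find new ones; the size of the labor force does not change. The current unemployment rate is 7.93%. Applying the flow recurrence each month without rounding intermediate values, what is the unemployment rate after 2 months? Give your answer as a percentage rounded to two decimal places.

Unemployment rate after two months ≈ 9.57%.

With a fixed labor force, u_{t+1} = u_t + s·(1−u_t) − f·u_t = u_t·(1−s−f) + s.
Here 1−s−f = 0.776 and s = 0.027.
u_1 = 0.079300 × 0.776 + 0.027 = 0.088537.
u_2 = 0.088537 × 0.776 + 0.027 = 0.095705.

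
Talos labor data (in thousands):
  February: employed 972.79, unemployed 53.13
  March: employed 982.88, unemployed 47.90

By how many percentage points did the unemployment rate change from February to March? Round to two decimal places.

February: labor force = 972.79 + 53.13 = 1,025.92; u = 53.13/1,025.92 = 5.18%.
March: labor force = 982.88 + 47.90 = 1,030.78; u = 47.90/1,030.78 = 4.65%.
Change = 4.65% − 5.18% = −0.53 pp.

The unemployment rate changed by −0.53 percentage points.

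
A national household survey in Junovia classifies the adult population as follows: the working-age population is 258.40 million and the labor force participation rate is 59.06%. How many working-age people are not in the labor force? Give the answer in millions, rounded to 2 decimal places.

About 105.79 million are not in the labor force.

Share not in the labor force = 1 − 0.5906 = 0.4094.
Not in labor force = 0.4094 × 258.40 ≈ 105.79 million.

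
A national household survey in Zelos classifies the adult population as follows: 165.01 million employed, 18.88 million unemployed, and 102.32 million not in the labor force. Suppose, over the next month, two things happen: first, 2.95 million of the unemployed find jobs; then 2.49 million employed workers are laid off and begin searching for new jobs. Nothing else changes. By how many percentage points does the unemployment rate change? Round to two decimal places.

The unemployment rate changes by −0.25 percentage points.

Initially, labor force = 165.01 + 18.88 = 183.89 million, so u = 18.88/183.89 = 10.27%.
After the first change, unemployed falls and employed rises by 2.95; labor force unchanged → E = 167.96, U = 15.93, labor force = 183.89 million.
After the second change, employed falls and unemployed rises by 2.49; labor force unchanged → E = 165.47, U = 18.42, labor force = 183.89 million.
New unemployment rate = 18.42 / 183.89 = 10.02%.
Change = 10.02% − 10.27% = −0.25 percentage points.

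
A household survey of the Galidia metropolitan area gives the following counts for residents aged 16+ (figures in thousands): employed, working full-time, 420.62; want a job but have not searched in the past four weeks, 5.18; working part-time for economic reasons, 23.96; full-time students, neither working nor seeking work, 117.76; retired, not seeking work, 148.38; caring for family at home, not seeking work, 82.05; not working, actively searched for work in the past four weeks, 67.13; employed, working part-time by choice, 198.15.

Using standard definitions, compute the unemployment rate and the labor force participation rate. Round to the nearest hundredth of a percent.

Unemployment rate ≈ 9.46%; labor force participation rate ≈ 66.76%.

Employed = 420.62 + 23.96 + 198.15 = 642.73 thousand (anyone who worked, including part-time for economic reasons, counts as employed).
Unemployed = 67.13 thousand.
Labor force = 642.73 + 67.13 = 709.86 thousand.
Not in labor force = 5.18 + 117.76 + 148.38 + 82.05 = 353.37 thousand (those not working and not actively searching are outside the labor force — including those who want a job but have given up searching).
Civilian working-age population = 709.86 + 353.37 = 1,063.23 thousand.
Unemployment rate = 67.13 / 709.86 = 9.46%.
Labor force participation rate = 709.86 / 1,063.23 = 66.76%.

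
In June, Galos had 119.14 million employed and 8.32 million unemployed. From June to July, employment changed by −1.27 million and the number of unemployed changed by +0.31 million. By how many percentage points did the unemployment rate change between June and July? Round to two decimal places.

The unemployment rate changed by +0.29 percentage points.

June: labor force = 119.14 + 8.32 = 127.46; u = 8.32/127.46 = 6.53%.
July: labor force = 117.87 + 8.63 = 126.50; u = 8.63/126.50 = 6.82%.
Change = 6.82% − 6.53% = +0.29 pp.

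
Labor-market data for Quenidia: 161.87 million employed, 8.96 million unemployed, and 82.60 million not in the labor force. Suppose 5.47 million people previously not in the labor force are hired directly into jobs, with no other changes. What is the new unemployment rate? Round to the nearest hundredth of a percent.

Initially, labor force = 161.87 + 8.96 = 170.83 million, so u = 8.96/170.83 = 5.24%.
After the change, employed and labor force both rise by 5.47; unemployed unchanged → E = 167.34, U = 8.96, labor force = 176.30 million.
New unemployment rate = 8.96 / 176.30 = 5.08%.

New unemployment rate ≈ 5.08%.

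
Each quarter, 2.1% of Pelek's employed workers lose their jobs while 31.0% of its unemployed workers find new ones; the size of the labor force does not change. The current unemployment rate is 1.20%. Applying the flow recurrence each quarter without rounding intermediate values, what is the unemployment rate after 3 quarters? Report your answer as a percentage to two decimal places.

Unemployment rate after three quarters ≈ 4.80%.

With a fixed labor force, u_{t+1} = u_t + s·(1−u_t) − f·u_t = u_t·(1−s−f) + s.
Here 1−s−f = 0.669 and s = 0.021.
u_1 = 0.012000 × 0.669 + 0.021 = 0.029028.
u_2 = 0.029028 × 0.669 + 0.021 = 0.040420.
u_3 = 0.040420 × 0.669 + 0.021 = 0.048041.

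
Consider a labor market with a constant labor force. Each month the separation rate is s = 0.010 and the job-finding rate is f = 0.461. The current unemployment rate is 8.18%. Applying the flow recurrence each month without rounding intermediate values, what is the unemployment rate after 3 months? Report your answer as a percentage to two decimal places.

With a fixed labor force, u_{t+1} = u_t + s·(1−u_t) − f·u_t = u_t·(1−s−f) + s.
Here 1−s−f = 0.529 and s = 0.010.
u_1 = 0.081800 × 0.529 + 0.010 = 0.053272.
u_2 = 0.053272 × 0.529 + 0.010 = 0.038181.
u_3 = 0.038181 × 0.529 + 0.010 = 0.030198.

Unemployment rate after three months ≈ 3.02%.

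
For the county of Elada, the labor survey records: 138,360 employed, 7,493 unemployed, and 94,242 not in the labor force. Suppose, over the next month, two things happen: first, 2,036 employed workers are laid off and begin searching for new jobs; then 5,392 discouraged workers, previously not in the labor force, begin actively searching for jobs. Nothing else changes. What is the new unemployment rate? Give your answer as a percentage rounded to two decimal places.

New unemployment rate ≈ 9.87%.

Initially, labor force = 138,360 + 7,493 = 145,853, so u = 7,493/145,853 = 5.14%.
After the first change, employed falls and unemployed rises by 2,036; labor force unchanged → E = 136,324, U = 9,529, labor force = 145,853.
After the second change, unemployed and labor force both rise by 5,392 → E = 136,324, U = 14,921, labor force = 151,245.
New unemployment rate = 14,921 / 151,245 = 9.87%.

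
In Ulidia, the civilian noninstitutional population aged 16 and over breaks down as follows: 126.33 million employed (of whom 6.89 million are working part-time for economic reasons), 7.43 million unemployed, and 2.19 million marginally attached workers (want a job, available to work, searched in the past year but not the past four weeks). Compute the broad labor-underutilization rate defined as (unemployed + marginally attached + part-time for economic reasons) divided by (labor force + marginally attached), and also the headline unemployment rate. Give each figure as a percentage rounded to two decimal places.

Labor force = 126.33 + 7.43 = 133.76 million.
Numerator = 7.43 + 2.19 + 6.89 = 16.51 million.
Denominator = 133.76 + 2.19 = 135.95 million.
Broad rate = 16.51 / 135.95 = 12.14%.
Headline unemployment rate = 7.43 / 133.76 = 5.55%.

Broad underutilization rate ≈ 12.14%; headline unemployment rate ≈ 5.55%.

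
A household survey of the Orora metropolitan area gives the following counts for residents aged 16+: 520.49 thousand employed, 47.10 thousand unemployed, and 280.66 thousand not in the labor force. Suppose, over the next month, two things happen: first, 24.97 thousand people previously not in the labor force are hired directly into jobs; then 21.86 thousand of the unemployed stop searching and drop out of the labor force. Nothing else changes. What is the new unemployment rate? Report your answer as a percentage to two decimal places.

New unemployment rate ≈ 4.42%.

Initially, labor force = 520.49 + 47.10 = 567.59 thousand, so u = 47.10/567.59 = 8.30%.
After the first change, employed and labor force both rise by 24.97; unemployed unchanged → E = 545.46, U = 47.10, labor force = 592.56 thousand.
After the second change, unemployed and labor force both fall by 21.86 → E = 545.46, U = 25.24, labor force = 570.70 thousand.
New unemployment rate = 25.24 / 570.70 = 4.42%.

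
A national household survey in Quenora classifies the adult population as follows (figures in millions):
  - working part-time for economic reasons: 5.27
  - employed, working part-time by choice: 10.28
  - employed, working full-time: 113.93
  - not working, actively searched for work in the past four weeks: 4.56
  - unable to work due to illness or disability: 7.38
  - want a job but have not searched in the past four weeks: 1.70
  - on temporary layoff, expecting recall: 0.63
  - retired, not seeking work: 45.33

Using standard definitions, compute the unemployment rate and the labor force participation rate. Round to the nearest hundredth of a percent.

Unemployment rate ≈ 3.85%; labor force participation rate ≈ 71.22%.

Employed = 5.27 + 10.28 + 113.93 = 129.48 million (anyone who worked, including part-time for economic reasons, counts as employed).
Unemployed = 4.56 + 0.63 = 5.19 million (jobless and actively searching, or on temporary layoff).
Labor force = 129.48 + 5.19 = 134.67 million.
Not in labor force = 7.38 + 1.70 + 45.33 = 54.41 million (those not working and not actively searching are outside the labor force — including those who want a job but have given up searching).
Civilian working-age population = 134.67 + 54.41 = 189.08 million.
Unemployment rate = 5.19 / 134.67 = 3.85%.
Labor force participation rate = 134.67 / 189.08 = 71.22%.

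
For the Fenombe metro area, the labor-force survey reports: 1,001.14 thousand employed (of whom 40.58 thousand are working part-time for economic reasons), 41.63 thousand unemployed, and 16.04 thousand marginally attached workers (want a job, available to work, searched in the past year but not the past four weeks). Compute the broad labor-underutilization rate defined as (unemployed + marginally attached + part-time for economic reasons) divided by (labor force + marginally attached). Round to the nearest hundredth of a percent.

Labor force = 1,001.14 + 41.63 = 1,042.77 thousand.
Numerator = 41.63 + 16.04 + 40.58 = 98.25 thousand.
Denominator = 1,042.77 + 16.04 = 1,058.81 thousand.
Broad rate = 98.25 / 1,058.81 = 9.28%.

Broad underutilization rate ≈ 9.28%.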